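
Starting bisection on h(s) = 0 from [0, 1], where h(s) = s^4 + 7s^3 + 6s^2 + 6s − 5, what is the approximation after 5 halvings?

0.46875

midpoint 0.5: h = 0.4375 > 0 → [0, 0.5]
midpoint 0.25: h = -3.011719 < 0 → [0.25, 0.5]
midpoint 0.375: h = -1.517334 < 0 → [0.375, 0.5]
midpoint 0.4375: h = -0.6037 < 0 → [0.4375, 0.5]
midpoint 0.46875: h = -0.0999 < 0 → [0.46875, 0.5]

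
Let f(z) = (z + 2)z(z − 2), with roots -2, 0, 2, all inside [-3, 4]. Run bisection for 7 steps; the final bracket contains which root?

2

m = 0.5, f(m) = -1.875 (−); new bracket [0.5, 4]
m = 2.25, f(m) = 2.390625 (+); new bracket [0.5, 2.25]
m = 1.375, f(m) = -2.900391 (−); new bracket [1.375, 2.25]
m = 1.8125, f(m) = -1.2957 (−); new bracket [1.8125, 2.25]
m = 2.03125, f(m) = 0.2559 (+); new bracket [1.8125, 2.03125]
m = 1.921875, f(m) = -0.5889 (−); new bracket [1.921875, 2.03125]
m = 1.9765625, f(m) = -0.1842 (−); new bracket [1.9765625, 2.03125]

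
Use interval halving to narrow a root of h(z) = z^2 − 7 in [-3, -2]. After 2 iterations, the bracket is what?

[-2.75, -2.5]

midpoint -2.5: h = -0.75 < 0 → [-3, -2.5]
midpoint -2.75: h = 0.5625 > 0 → [-2.75, -2.5]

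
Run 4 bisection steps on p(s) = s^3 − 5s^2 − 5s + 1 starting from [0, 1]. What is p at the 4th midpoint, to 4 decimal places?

p(0.5) = -2.625 < 0, so the root lies in [0, 0.5]
p(0.25) = -0.546875 < 0, so the root lies in [0, 0.25]
p(0.125) = 0.298828 > 0, so the root lies in [0.125, 0.25]
p(0.1875) = -0.1067 < 0, so the root lies in [0.125, 0.1875]

-0.1067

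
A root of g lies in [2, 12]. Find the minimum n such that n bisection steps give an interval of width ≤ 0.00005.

18

Width after n steps is 10/2^n. Need 2^n ≥ 10/0.00005 = 200000.
2^17 = 131072 < 200000 ≤ 2^18 = 262144, so n = 18.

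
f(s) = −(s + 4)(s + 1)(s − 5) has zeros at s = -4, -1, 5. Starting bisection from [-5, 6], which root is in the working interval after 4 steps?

midpoint 0.5: f = 30.375 > 0 → [0.5, 6]
midpoint 3.25: f = 53.921875 > 0 → [3.25, 6]
midpoint 4.625: f = 18.193359 > 0 → [4.625, 6]
midpoint 5.3125: f = -18.3704 < 0 → [4.625, 5.3125]

5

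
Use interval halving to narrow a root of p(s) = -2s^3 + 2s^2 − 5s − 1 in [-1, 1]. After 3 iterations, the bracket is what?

[-0.25, 0]

s = 0 gives p = -1, negative; keep [-1, 0]
s = -0.5 gives p = 2.25, positive; keep [-0.5, 0]
s = -0.25 gives p = 0.40625, positive; keep [-0.25, 0]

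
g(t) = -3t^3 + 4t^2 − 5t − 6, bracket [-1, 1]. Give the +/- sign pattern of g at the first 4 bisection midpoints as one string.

--+-

m = 0, g(m) = -6 (−); new bracket [-1, 0]
m = -0.5, g(m) = -2.125 (−); new bracket [-1, -0.5]
m = -0.75, g(m) = 1.265625 (+); new bracket [-0.75, -0.5]
m = -0.625, g(m) = -0.5801 (−); new bracket [-0.75, -0.625]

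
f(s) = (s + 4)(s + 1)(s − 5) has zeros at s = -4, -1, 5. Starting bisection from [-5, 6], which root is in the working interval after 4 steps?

f(0.5) = -30.375 < 0, so the root lies in [0.5, 6]
f(3.25) = -53.921875 < 0, so the root lies in [3.25, 6]
f(4.625) = -18.193359 < 0, so the root lies in [4.625, 6]
f(5.3125) = 18.3704 > 0, so the root lies in [4.625, 5.3125]

5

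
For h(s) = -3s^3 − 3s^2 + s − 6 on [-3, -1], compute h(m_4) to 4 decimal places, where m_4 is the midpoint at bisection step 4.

1.3535

s = -2 gives h = 4, positive; keep [-2, -1]
s = -1.5 gives h = -4.125, negative; keep [-2, -1.5]
s = -1.75 gives h = -0.859375, negative; keep [-2, -1.75]
s = -1.875 gives h = 1.3535, positive; keep [-1.875, -1.75]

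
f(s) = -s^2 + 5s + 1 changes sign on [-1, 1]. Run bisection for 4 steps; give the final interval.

m = 0, f(m) = 1 (+); new bracket [-1, 0]
m = -0.5, f(m) = -1.75 (−); new bracket [-0.5, 0]
m = -0.25, f(m) = -0.3125 (−); new bracket [-0.25, 0]
m = -0.125, f(m) = 0.3594 (+); new bracket [-0.25, -0.125]

[-0.25, -0.125]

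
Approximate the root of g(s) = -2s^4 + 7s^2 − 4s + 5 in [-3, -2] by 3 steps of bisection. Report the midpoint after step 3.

midpoint -2.5: g = -19.375 < 0 → [-2.5, -2]
midpoint -2.25: g = -1.820312 < 0 → [-2.25, -2]
midpoint -2.125: g = 4.327637 > 0 → [-2.25, -2.125]

-2.125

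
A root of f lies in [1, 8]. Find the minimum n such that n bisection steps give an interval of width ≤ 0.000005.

Width after n steps is 7/2^n. Need 2^n ≥ 7/0.000005 = 1400000.
2^20 = 1048576 < 1400000 ≤ 2^21 = 2097152, so n = 21.

21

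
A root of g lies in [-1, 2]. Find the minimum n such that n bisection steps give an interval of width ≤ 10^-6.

22

Width after n steps is 3/2^n. Need 2^n ≥ 3/10^-6 = 3000000.
2^21 = 2097152 < 3000000 ≤ 2^22 = 4194304, so n = 22.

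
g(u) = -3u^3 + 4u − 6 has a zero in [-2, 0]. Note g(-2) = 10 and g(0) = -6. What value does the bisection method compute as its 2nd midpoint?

m = -1, g(m) = -7 (−); new bracket [-2, -1]
m = -1.5, g(m) = -1.875 (−); new bracket [-2, -1.5]

-1.5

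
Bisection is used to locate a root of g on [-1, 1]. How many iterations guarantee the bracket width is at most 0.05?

6

Width after n steps is 2/2^n. Need 2^n ≥ 2/0.05 = 40.
2^5 = 32 < 40 ≤ 2^6 = 64, so n = 6.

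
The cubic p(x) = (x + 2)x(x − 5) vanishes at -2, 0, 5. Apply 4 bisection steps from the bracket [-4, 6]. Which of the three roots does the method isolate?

x = 1 gives p = -12, negative; keep [1, 6]
x = 3.5 gives p = -28.875, negative; keep [3.5, 6]
x = 4.75 gives p = -8.015625, negative; keep [4.75, 6]
x = 5.375 gives p = 14.8652, positive; keep [4.75, 5.375]

5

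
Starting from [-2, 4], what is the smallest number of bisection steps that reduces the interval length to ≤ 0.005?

11

Width after n steps is 6/2^n. Need 2^n ≥ 6/0.005 = 1200.
2^10 = 1024 < 1200 ≤ 2^11 = 2048, so n = 11.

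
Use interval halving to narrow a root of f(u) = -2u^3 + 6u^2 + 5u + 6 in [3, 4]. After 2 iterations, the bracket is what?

[3.75, 4]

u = 3.5 gives f = 11.25, positive; keep [3.5, 4]
u = 3.75 gives f = 3.65625, positive; keep [3.75, 4]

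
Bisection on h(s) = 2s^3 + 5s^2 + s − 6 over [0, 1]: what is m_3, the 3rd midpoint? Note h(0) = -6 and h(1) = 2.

h(0.5) = -4 < 0, so the root lies in [0.5, 1]
h(0.75) = -1.59375 < 0, so the root lies in [0.75, 1]
h(0.875) = 0.042969 > 0, so the root lies in [0.75, 0.875]

0.875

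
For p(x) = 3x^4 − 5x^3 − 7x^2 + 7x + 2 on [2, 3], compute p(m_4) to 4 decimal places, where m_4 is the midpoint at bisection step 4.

0.1719

m = 2.5, p(m) = 14.8125 (+); new bracket [2, 2.5]
m = 2.25, p(m) = 2.246094 (+); new bracket [2, 2.25]
m = 2.125, p(m) = -1.540283 (−); new bracket [2.125, 2.25]
m = 2.1875, p(m) = 0.1719 (+); new bracket [2.125, 2.1875]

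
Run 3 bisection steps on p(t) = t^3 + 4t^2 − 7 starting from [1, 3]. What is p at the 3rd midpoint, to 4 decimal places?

m = 2, p(m) = 17 (+); new bracket [1, 2]
m = 1.5, p(m) = 5.375 (+); new bracket [1, 1.5]
m = 1.25, p(m) = 1.203125 (+); new bracket [1, 1.25]

1.2031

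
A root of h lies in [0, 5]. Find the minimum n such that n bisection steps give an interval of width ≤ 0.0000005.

24

Width after n steps is 5/2^n. Need 2^n ≥ 5/0.0000005 = 10000000.
2^23 = 8388608 < 10000000 ≤ 2^24 = 16777216, so n = 24.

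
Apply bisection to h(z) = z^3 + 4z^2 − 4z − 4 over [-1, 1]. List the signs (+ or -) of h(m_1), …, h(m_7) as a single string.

--+-++-

h(0) = -4 < 0, so the root lies in [-1, 0]
h(-0.5) = -1.125 < 0, so the root lies in [-1, -0.5]
h(-0.75) = 0.828125 > 0, so the root lies in [-0.75, -0.5]
h(-0.625) = -0.1816 < 0, so the root lies in [-0.75, -0.625]
h(-0.6875) = 0.3157 > 0, so the root lies in [-0.6875, -0.625]
h(-0.65625) = 0.065 > 0, so the root lies in [-0.65625, -0.625]
h(-0.640625) = -0.0588 < 0, so the root lies in [-0.65625, -0.640625]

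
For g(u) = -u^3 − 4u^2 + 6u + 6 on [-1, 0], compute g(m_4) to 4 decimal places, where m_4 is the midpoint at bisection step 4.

u = -0.5 gives g = 2.125, positive; keep [-1, -0.5]
u = -0.75 gives g = -0.328125, negative; keep [-0.75, -0.5]
u = -0.625 gives g = 0.931641, positive; keep [-0.75, -0.625]
u = -0.6875 gives g = 0.3093, positive; keep [-0.75, -0.6875]

0.3093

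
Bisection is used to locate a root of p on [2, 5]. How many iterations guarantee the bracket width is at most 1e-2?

9

Width after n steps is 3/2^n. Need 2^n ≥ 3/1e-2 = 300.
2^8 = 256 < 300 ≤ 2^9 = 512, so n = 9.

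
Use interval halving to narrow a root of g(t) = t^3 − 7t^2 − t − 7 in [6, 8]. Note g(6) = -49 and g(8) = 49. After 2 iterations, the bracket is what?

[7, 7.5]

m = 7, g(m) = -14 (−); new bracket [7, 8]
m = 7.5, g(m) = 13.625 (+); new bracket [7, 7.5]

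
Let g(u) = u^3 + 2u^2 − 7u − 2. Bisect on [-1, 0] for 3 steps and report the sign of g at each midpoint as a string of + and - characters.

+-+

m = -0.5, g(m) = 1.875 (+); new bracket [-0.5, 0]
m = -0.25, g(m) = -0.140625 (−); new bracket [-0.5, -0.25]
m = -0.375, g(m) = 0.853516 (+); new bracket [-0.375, -0.25]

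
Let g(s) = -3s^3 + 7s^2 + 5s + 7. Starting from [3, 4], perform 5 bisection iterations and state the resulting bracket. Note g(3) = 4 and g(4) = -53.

m = 3.5, g(m) = -18.375 (−); new bracket [3, 3.5]
m = 3.25, g(m) = -5.796875 (−); new bracket [3, 3.25]
m = 3.125, g(m) = -0.568359 (−); new bracket [3, 3.125]
m = 3.0625, g(m) = 1.7961 (+); new bracket [3.0625, 3.125]
m = 3.09375, g(m) = 0.6342 (+); new bracket [3.09375, 3.125]

[3.09375, 3.125]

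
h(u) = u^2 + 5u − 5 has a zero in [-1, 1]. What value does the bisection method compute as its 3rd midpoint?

0.75

m = 0, h(m) = -5 (−); new bracket [0, 1]
m = 0.5, h(m) = -2.25 (−); new bracket [0.5, 1]
m = 0.75, h(m) = -0.6875 (−); new bracket [0.75, 1]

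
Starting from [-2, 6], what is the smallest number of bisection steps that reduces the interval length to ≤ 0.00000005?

28

Width after n steps is 8/2^n. Need 2^n ≥ 8/0.00000005 = 160000000.
2^27 = 134217728 < 160000000 ≤ 2^28 = 268435456, so n = 28.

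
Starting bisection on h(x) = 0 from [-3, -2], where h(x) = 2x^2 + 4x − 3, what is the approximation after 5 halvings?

-2.59375

midpoint -2.5: h = -0.5 < 0 → [-3, -2.5]
midpoint -2.75: h = 1.125 > 0 → [-2.75, -2.5]
midpoint -2.625: h = 0.28125 > 0 → [-2.625, -2.5]
midpoint -2.5625: h = -0.1172 < 0 → [-2.625, -2.5625]
midpoint -2.59375: h = 0.0801 > 0 → [-2.59375, -2.5625]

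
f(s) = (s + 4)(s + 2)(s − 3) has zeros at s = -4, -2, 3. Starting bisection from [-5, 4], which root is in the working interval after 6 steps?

midpoint -0.5: f = -18.375 < 0 → [-0.5, 4]
midpoint 1.75: f = -26.953125 < 0 → [1.75, 4]
midpoint 2.875: f = -4.189453 < 0 → [2.875, 4]
midpoint 3.4375: f = 17.6931 > 0 → [2.875, 3.4375]
midpoint 3.15625: f = 5.7655 > 0 → [2.875, 3.15625]
midpoint 3.015625: f = 0.5498 > 0 → [2.875, 3.015625]

3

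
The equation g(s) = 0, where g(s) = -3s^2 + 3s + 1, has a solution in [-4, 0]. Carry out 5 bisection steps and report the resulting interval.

[-0.375, -0.25]

m = -2, g(m) = -17 (−); new bracket [-2, 0]
m = -1, g(m) = -5 (−); new bracket [-1, 0]
m = -0.5, g(m) = -1.25 (−); new bracket [-0.5, 0]
m = -0.25, g(m) = 0.0625 (+); new bracket [-0.5, -0.25]
m = -0.375, g(m) = -0.5469 (−); new bracket [-0.375, -0.25]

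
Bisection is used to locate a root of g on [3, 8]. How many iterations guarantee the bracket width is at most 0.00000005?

Width after n steps is 5/2^n. Need 2^n ≥ 5/0.00000005 = 100000000.
2^26 = 67108864 < 100000000 ≤ 2^27 = 134217728, so n = 27.

27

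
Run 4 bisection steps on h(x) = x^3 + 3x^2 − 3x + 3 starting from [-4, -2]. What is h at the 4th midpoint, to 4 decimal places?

h(-3) = 12 > 0, so the root lies in [-4, -3]
h(-3.5) = 7.375 > 0, so the root lies in [-4, -3.5]
h(-3.75) = 3.703125 > 0, so the root lies in [-4, -3.75]
h(-3.875) = 1.4863 > 0, so the root lies in [-4, -3.875]

1.4863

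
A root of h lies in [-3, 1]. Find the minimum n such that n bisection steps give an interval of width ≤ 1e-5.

Width after n steps is 4/2^n. Need 2^n ≥ 4/1e-5 = 400000.
2^18 = 262144 < 400000 ≤ 2^19 = 524288, so n = 19.

19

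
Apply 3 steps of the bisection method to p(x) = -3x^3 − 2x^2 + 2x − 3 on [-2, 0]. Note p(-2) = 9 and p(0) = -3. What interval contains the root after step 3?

[-1.75, -1.5]

p(-1) = -4 < 0, so the root lies in [-2, -1]
p(-1.5) = -0.375 < 0, so the root lies in [-2, -1.5]
p(-1.75) = 3.453125 > 0, so the root lies in [-1.75, -1.5]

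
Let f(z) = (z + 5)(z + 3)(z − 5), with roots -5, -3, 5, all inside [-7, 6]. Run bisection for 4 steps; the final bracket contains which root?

z = -0.5 gives f = -61.875, negative; keep [-0.5, 6]
z = 2.75 gives f = -100.265625, negative; keep [2.75, 6]
z = 4.375 gives f = -43.212891, negative; keep [4.375, 6]
z = 5.1875 gives f = 15.6394, positive; keep [4.375, 5.1875]

5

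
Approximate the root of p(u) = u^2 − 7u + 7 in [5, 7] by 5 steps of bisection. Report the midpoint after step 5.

u = 6 gives p = 1, positive; keep [5, 6]
u = 5.5 gives p = -1.25, negative; keep [5.5, 6]
u = 5.75 gives p = -0.1875, negative; keep [5.75, 6]
u = 5.875 gives p = 0.3906, positive; keep [5.75, 5.875]
u = 5.8125 gives p = 0.0977, positive; keep [5.75, 5.8125]

5.8125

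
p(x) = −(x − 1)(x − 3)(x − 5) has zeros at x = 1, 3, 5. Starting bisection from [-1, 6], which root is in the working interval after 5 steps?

p(2.5) = -1.875 < 0, so the root lies in [-1, 2.5]
p(0.75) = 2.390625 > 0, so the root lies in [0.75, 2.5]
p(1.625) = -2.900391 < 0, so the root lies in [0.75, 1.625]
p(1.1875) = -1.2957 < 0, so the root lies in [0.75, 1.1875]
p(0.96875) = 0.2559 > 0, so the root lies in [0.96875, 1.1875]

1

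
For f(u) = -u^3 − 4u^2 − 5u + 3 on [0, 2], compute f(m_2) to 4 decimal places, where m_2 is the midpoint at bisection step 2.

-0.6250

f(1) = -7 < 0, so the root lies in [0, 1]
f(0.5) = -0.625 < 0, so the root lies in [0, 0.5]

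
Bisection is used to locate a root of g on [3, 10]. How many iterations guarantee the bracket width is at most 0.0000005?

Width after n steps is 7/2^n. Need 2^n ≥ 7/0.0000005 = 14000000.
2^23 = 8388608 < 14000000 ≤ 2^24 = 16777216, so n = 24.

24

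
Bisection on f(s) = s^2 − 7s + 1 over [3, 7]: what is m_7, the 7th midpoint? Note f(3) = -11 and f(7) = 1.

m = 5, f(m) = -9 (−); new bracket [5, 7]
m = 6, f(m) = -5 (−); new bracket [6, 7]
m = 6.5, f(m) = -2.25 (−); new bracket [6.5, 7]
m = 6.75, f(m) = -0.6875 (−); new bracket [6.75, 7]
m = 6.875, f(m) = 0.1406 (+); new bracket [6.75, 6.875]
m = 6.8125, f(m) = -0.2773 (−); new bracket [6.8125, 6.875]
m = 6.84375, f(m) = -0.0693 (−); new bracket [6.84375, 6.875]

6.84375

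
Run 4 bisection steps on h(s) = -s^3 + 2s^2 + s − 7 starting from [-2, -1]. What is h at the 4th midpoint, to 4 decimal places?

midpoint -1.5: h = -0.625 < 0 → [-2, -1.5]
midpoint -1.75: h = 2.734375 > 0 → [-1.75, -1.5]
midpoint -1.625: h = 0.947266 > 0 → [-1.625, -1.5]
midpoint -1.5625: h = 0.135 > 0 → [-1.5625, -1.5]

0.1350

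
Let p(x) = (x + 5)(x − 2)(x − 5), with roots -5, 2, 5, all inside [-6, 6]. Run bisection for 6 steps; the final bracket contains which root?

-5

p(0) = 50 > 0, so the root lies in [-6, 0]
p(-3) = 80 > 0, so the root lies in [-6, -3]
p(-4.5) = 30.875 > 0, so the root lies in [-6, -4.5]
p(-5.25) = -18.5781 < 0, so the root lies in [-5.25, -4.5]
p(-4.875) = 8.4863 > 0, so the root lies in [-5.25, -4.875]
p(-5.0625) = -4.4417 < 0, so the root lies in [-5.0625, -4.875]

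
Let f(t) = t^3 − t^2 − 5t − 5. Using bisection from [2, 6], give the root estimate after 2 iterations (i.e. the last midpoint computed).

3

f(4) = 23 > 0, so the root lies in [2, 4]
f(3) = -2 < 0, so the root lies in [3, 4]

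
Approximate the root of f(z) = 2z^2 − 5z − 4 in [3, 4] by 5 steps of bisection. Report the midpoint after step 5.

3.15625

z = 3.5 gives f = 3, positive; keep [3, 3.5]
z = 3.25 gives f = 0.875, positive; keep [3, 3.25]
z = 3.125 gives f = -0.09375, negative; keep [3.125, 3.25]
z = 3.1875 gives f = 0.3828, positive; keep [3.125, 3.1875]
z = 3.15625 gives f = 0.1426, positive; keep [3.125, 3.15625]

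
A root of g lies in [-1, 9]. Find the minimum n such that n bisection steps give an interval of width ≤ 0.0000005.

Width after n steps is 10/2^n. Need 2^n ≥ 10/0.0000005 = 20000000.
2^24 = 16777216 < 20000000 ≤ 2^25 = 33554432, so n = 25.

25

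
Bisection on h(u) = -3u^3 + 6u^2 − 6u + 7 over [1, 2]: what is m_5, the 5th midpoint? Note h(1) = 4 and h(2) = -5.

m = 1.5, h(m) = 1.375 (+); new bracket [1.5, 2]
m = 1.75, h(m) = -1.203125 (−); new bracket [1.5, 1.75]
m = 1.625, h(m) = 0.220703 (+); new bracket [1.625, 1.75]
m = 1.6875, h(m) = -0.4553 (−); new bracket [1.625, 1.6875]
m = 1.65625, h(m) = -0.1086 (−); new bracket [1.625, 1.65625]

1.65625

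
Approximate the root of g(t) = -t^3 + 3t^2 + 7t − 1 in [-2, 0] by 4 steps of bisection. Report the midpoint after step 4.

-1.625

m = -1, g(m) = -4 (−); new bracket [-2, -1]
m = -1.5, g(m) = -1.375 (−); new bracket [-2, -1.5]
m = -1.75, g(m) = 1.296875 (+); new bracket [-1.75, -1.5]
m = -1.625, g(m) = -0.1621 (−); new bracket [-1.75, -1.625]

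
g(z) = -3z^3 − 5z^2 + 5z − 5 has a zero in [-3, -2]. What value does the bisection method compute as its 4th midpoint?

-2.5625

g(-2.5) = -1.875 < 0, so the root lies in [-3, -2.5]
g(-2.75) = 5.828125 > 0, so the root lies in [-2.75, -2.5]
g(-2.625) = 1.685547 > 0, so the root lies in [-2.625, -2.5]
g(-2.5625) = -0.1653 < 0, so the root lies in [-2.625, -2.5625]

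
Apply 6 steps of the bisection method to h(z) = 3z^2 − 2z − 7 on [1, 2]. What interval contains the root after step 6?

h(1.5) = -3.25 < 0, so the root lies in [1.5, 2]
h(1.75) = -1.3125 < 0, so the root lies in [1.75, 2]
h(1.875) = -0.203125 < 0, so the root lies in [1.875, 2]
h(1.9375) = 0.3867 > 0, so the root lies in [1.875, 1.9375]
h(1.90625) = 0.0889 > 0, so the root lies in [1.875, 1.90625]
h(1.890625) = -0.0579 < 0, so the root lies in [1.890625, 1.90625]

[1.890625, 1.90625]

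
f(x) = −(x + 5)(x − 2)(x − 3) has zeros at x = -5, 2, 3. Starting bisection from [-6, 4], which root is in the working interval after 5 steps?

f(-1) = -48 < 0, so the root lies in [-6, -1]
f(-3.5) = -53.625 < 0, so the root lies in [-6, -3.5]
f(-4.75) = -13.078125 < 0, so the root lies in [-6, -4.75]
f(-5.375) = 23.1621 > 0, so the root lies in [-5.375, -4.75]
f(-5.0625) = 3.5588 > 0, so the root lies in [-5.0625, -4.75]

-5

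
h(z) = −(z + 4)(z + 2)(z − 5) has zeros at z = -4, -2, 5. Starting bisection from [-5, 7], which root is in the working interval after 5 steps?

h(1) = 60 > 0, so the root lies in [1, 7]
h(4) = 48 > 0, so the root lies in [4, 7]
h(5.5) = -35.625 < 0, so the root lies in [4, 5.5]
h(4.75) = 14.7656 > 0, so the root lies in [4.75, 5.5]
h(5.125) = -8.127 < 0, so the root lies in [4.75, 5.125]

5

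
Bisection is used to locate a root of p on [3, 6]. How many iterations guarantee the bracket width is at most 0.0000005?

23

Width after n steps is 3/2^n. Need 2^n ≥ 3/0.0000005 = 6000000.
2^22 = 4194304 < 6000000 ≤ 2^23 = 8388608, so n = 23.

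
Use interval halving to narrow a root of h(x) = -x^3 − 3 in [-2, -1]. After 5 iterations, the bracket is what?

[-1.46875, -1.4375]

midpoint -1.5: h = 0.375 > 0 → [-1.5, -1]
midpoint -1.25: h = -1.046875 < 0 → [-1.5, -1.25]
midpoint -1.375: h = -0.400391 < 0 → [-1.5, -1.375]
midpoint -1.4375: h = -0.0295 < 0 → [-1.5, -1.4375]
midpoint -1.46875: h = 0.1684 > 0 → [-1.46875, -1.4375]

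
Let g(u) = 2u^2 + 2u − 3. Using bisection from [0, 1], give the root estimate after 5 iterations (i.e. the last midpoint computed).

g(0.5) = -1.5 < 0, so the root lies in [0.5, 1]
g(0.75) = -0.375 < 0, so the root lies in [0.75, 1]
g(0.875) = 0.28125 > 0, so the root lies in [0.75, 0.875]
g(0.8125) = -0.0547 < 0, so the root lies in [0.8125, 0.875]
g(0.84375) = 0.1113 > 0, so the root lies in [0.8125, 0.84375]

0.84375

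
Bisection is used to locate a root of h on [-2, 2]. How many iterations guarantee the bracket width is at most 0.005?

Width after n steps is 4/2^n. Need 2^n ≥ 4/0.005 = 800.
2^9 = 512 < 800 ≤ 2^10 = 1024, so n = 10.

10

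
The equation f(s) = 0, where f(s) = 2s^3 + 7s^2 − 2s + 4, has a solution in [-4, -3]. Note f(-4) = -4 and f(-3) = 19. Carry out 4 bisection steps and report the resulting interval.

midpoint -3.5: f = 11 > 0 → [-4, -3.5]
midpoint -3.75: f = 4.46875 > 0 → [-4, -3.75]
midpoint -3.875: f = 0.488281 > 0 → [-4, -3.875]
midpoint -3.9375: f = -1.6909 < 0 → [-3.9375, -3.875]

[-3.9375, -3.875]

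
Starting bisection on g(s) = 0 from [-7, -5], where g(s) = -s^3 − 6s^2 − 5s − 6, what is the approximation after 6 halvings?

-5.28125

m = -6, g(m) = 24 (+); new bracket [-6, -5]
m = -5.5, g(m) = 6.375 (+); new bracket [-5.5, -5]
m = -5.25, g(m) = -0.421875 (−); new bracket [-5.5, -5.25]
m = -5.375, g(m) = 2.8184 (+); new bracket [-5.375, -5.25]
m = -5.3125, g(m) = 1.1594 (+); new bracket [-5.3125, -5.25]
m = -5.28125, g(m) = 0.3592 (+); new bracket [-5.28125, -5.25]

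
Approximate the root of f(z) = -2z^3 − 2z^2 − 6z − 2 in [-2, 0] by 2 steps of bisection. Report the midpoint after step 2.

-0.5

f(-1) = 4 > 0, so the root lies in [-1, 0]
f(-0.5) = 0.75 > 0, so the root lies in [-0.5, 0]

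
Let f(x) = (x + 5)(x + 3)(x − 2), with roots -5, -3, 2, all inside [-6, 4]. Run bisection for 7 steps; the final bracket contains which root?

midpoint -1: f = -24 < 0 → [-1, 4]
midpoint 1.5: f = -14.625 < 0 → [1.5, 4]
midpoint 2.75: f = 33.421875 > 0 → [1.5, 2.75]
midpoint 2.125: f = 4.5645 > 0 → [1.5, 2.125]
midpoint 1.8125: f = -6.1472 < 0 → [1.8125, 2.125]
midpoint 1.96875: f = -1.0821 < 0 → [1.96875, 2.125]
midpoint 2.046875: f = 1.6671 > 0 → [1.96875, 2.046875]

2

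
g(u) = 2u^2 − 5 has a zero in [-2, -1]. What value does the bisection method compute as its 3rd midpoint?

-1.625

g(-1.5) = -0.5 < 0, so the root lies in [-2, -1.5]
g(-1.75) = 1.125 > 0, so the root lies in [-1.75, -1.5]
g(-1.625) = 0.28125 > 0, so the root lies in [-1.625, -1.5]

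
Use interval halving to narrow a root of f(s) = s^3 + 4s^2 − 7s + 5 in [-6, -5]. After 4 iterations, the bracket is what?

[-5.5, -5.4375]

f(-5.5) = -1.875 < 0, so the root lies in [-5.5, -5]
f(-5.25) = 7.296875 > 0, so the root lies in [-5.5, -5.25]
f(-5.375) = 2.900391 > 0, so the root lies in [-5.5, -5.375]
f(-5.4375) = 0.5608 > 0, so the root lies in [-5.5, -5.4375]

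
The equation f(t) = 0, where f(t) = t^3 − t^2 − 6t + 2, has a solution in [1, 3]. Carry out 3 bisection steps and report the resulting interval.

f(2) = -6 < 0, so the root lies in [2, 3]
f(2.5) = -3.625 < 0, so the root lies in [2.5, 3]
f(2.75) = -1.265625 < 0, so the root lies in [2.75, 3]

[2.75, 3]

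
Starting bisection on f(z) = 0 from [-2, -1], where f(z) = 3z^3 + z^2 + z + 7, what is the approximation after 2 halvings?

-1.25

z = -1.5 gives f = -2.375, negative; keep [-1.5, -1]
z = -1.25 gives f = 1.453125, positive; keep [-1.5, -1.25]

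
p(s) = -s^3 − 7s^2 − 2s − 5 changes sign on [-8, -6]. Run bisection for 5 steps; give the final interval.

m = -7, p(m) = 9 (+); new bracket [-7, -6]
m = -6.5, p(m) = -13.125 (−); new bracket [-7, -6.5]
m = -6.75, p(m) = -2.890625 (−); new bracket [-7, -6.75]
m = -6.875, p(m) = 2.8418 (+); new bracket [-6.875, -6.75]
m = -6.8125, p(m) = -0.0769 (−); new bracket [-6.875, -6.8125]

[-6.875, -6.8125]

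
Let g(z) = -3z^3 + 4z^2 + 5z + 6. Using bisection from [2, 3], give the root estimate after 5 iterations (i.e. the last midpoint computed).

z = 2.5 gives g = -3.375, negative; keep [2, 2.5]
z = 2.25 gives g = 3.328125, positive; keep [2.25, 2.5]
z = 2.375 gives g = 0.248047, positive; keep [2.375, 2.5]
z = 2.4375 gives g = -1.4934, negative; keep [2.375, 2.4375]
z = 2.40625 gives g = -0.6054, negative; keep [2.375, 2.40625]

2.40625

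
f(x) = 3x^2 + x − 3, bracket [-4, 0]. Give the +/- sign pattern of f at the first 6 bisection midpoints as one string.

+-++-+

x = -2 gives f = 7, positive; keep [-2, 0]
x = -1 gives f = -1, negative; keep [-2, -1]
x = -1.5 gives f = 2.25, positive; keep [-1.5, -1]
x = -1.25 gives f = 0.4375, positive; keep [-1.25, -1]
x = -1.125 gives f = -0.3281, negative; keep [-1.25, -1.125]
x = -1.1875 gives f = 0.043, positive; keep [-1.1875, -1.125]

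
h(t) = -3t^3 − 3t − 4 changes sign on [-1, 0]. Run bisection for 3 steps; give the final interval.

m = -0.5, h(m) = -2.125 (−); new bracket [-1, -0.5]
m = -0.75, h(m) = -0.484375 (−); new bracket [-1, -0.75]
m = -0.875, h(m) = 0.634766 (+); new bracket [-0.875, -0.75]

[-0.875, -0.75]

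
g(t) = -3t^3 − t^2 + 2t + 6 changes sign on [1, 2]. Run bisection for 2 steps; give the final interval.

m = 1.5, g(m) = -3.375 (−); new bracket [1, 1.5]
m = 1.25, g(m) = 1.078125 (+); new bracket [1.25, 1.5]

[1.25, 1.5]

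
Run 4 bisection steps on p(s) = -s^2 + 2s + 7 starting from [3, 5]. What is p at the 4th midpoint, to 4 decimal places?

midpoint 4: p = -1 < 0 → [3, 4]
midpoint 3.5: p = 1.75 > 0 → [3.5, 4]
midpoint 3.75: p = 0.4375 > 0 → [3.75, 4]
midpoint 3.875: p = -0.2656 < 0 → [3.75, 3.875]

-0.2656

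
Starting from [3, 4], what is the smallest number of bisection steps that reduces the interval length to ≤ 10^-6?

Width after n steps is 1/2^n. Need 2^n ≥ 1/10^-6 = 1000000.
2^19 = 524288 < 1000000 ≤ 2^20 = 1048576, so n = 20.

20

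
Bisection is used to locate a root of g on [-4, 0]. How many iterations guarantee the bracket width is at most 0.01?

9

Width after n steps is 4/2^n. Need 2^n ≥ 4/0.01 = 400.
2^8 = 256 < 400 ≤ 2^9 = 512, so n = 9.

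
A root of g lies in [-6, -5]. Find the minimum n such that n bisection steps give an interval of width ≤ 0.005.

8

Width after n steps is 1/2^n. Need 2^n ≥ 1/0.005 = 200.
2^7 = 128 < 200 ≤ 2^8 = 256, so n = 8.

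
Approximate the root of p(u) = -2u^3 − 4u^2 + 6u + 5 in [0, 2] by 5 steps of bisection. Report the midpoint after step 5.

midpoint 1: p = 5 > 0 → [1, 2]
midpoint 1.5: p = -1.75 < 0 → [1, 1.5]
midpoint 1.25: p = 2.34375 > 0 → [1.25, 1.5]
midpoint 1.375: p = 0.4883 > 0 → [1.375, 1.5]
midpoint 1.4375: p = -0.5815 < 0 → [1.375, 1.4375]

1.4375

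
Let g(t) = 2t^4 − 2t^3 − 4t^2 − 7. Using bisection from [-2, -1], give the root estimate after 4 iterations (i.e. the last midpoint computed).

m = -1.5, g(m) = 0.875 (+); new bracket [-1.5, -1]
m = -1.25, g(m) = -4.460938 (−); new bracket [-1.5, -1.25]
m = -1.375, g(m) = -2.214355 (−); new bracket [-1.5, -1.375]
m = -1.4375, g(m) = -0.7846 (−); new bracket [-1.5, -1.4375]

-1.4375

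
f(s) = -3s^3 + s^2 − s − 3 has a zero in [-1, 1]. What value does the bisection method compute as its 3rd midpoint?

midpoint 0: f = -3 < 0 → [-1, 0]
midpoint -0.5: f = -1.875 < 0 → [-1, -0.5]
midpoint -0.75: f = -0.421875 < 0 → [-1, -0.75]

-0.75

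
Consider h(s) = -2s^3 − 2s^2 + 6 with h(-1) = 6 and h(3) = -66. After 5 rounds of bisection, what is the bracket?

[1.125, 1.25]

h(1) = 2 > 0, so the root lies in [1, 3]
h(2) = -18 < 0, so the root lies in [1, 2]
h(1.5) = -5.25 < 0, so the root lies in [1, 1.5]
h(1.25) = -1.0312 < 0, so the root lies in [1, 1.25]
h(1.125) = 0.6211 > 0, so the root lies in [1.125, 1.25]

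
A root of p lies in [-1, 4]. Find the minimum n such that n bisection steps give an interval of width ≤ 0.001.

Width after n steps is 5/2^n. Need 2^n ≥ 5/0.001 = 5000.
2^12 = 4096 < 5000 ≤ 2^13 = 8192, so n = 13.

13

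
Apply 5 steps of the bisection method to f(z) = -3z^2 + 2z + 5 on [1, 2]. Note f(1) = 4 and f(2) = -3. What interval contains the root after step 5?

f(1.5) = 1.25 > 0, so the root lies in [1.5, 2]
f(1.75) = -0.6875 < 0, so the root lies in [1.5, 1.75]
f(1.625) = 0.328125 > 0, so the root lies in [1.625, 1.75]
f(1.6875) = -0.168 < 0, so the root lies in [1.625, 1.6875]
f(1.65625) = 0.083 > 0, so the root lies in [1.65625, 1.6875]

[1.65625, 1.6875]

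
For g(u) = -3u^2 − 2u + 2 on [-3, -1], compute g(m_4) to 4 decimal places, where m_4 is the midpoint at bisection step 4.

g(-2) = -6 < 0, so the root lies in [-2, -1]
g(-1.5) = -1.75 < 0, so the root lies in [-1.5, -1]
g(-1.25) = -0.1875 < 0, so the root lies in [-1.25, -1]
g(-1.125) = 0.4531 > 0, so the root lies in [-1.25, -1.125]

0.4531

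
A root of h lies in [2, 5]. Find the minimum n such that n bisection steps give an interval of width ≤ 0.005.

Width after n steps is 3/2^n. Need 2^n ≥ 3/0.005 = 600.
2^9 = 512 < 600 ≤ 2^10 = 1024, so n = 10.

10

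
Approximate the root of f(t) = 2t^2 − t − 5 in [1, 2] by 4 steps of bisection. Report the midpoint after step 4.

f(1.5) = -2 < 0, so the root lies in [1.5, 2]
f(1.75) = -0.625 < 0, so the root lies in [1.75, 2]
f(1.875) = 0.15625 > 0, so the root lies in [1.75, 1.875]
f(1.8125) = -0.2422 < 0, so the root lies in [1.8125, 1.875]

1.8125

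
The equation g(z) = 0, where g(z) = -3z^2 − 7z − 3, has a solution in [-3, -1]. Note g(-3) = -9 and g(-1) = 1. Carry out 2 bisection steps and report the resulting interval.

midpoint -2: g = -1 < 0 → [-2, -1]
midpoint -1.5: g = 0.75 > 0 → [-2, -1.5]

[-2, -1.5]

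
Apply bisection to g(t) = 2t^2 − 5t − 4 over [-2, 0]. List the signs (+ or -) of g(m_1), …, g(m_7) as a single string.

+-+-+++

m = -1, g(m) = 3 (+); new bracket [-1, 0]
m = -0.5, g(m) = -1 (−); new bracket [-1, -0.5]
m = -0.75, g(m) = 0.875 (+); new bracket [-0.75, -0.5]
m = -0.625, g(m) = -0.0938 (−); new bracket [-0.75, -0.625]
m = -0.6875, g(m) = 0.3828 (+); new bracket [-0.6875, -0.625]
m = -0.65625, g(m) = 0.1426 (+); new bracket [-0.65625, -0.625]
m = -0.640625, g(m) = 0.0239 (+); new bracket [-0.640625, -0.625]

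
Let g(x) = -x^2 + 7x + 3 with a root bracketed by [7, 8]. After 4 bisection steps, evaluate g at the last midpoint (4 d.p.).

-0.2539

m = 7.5, g(m) = -0.75 (−); new bracket [7, 7.5]
m = 7.25, g(m) = 1.1875 (+); new bracket [7.25, 7.5]
m = 7.375, g(m) = 0.234375 (+); new bracket [7.375, 7.5]
m = 7.4375, g(m) = -0.2539 (−); new bracket [7.375, 7.4375]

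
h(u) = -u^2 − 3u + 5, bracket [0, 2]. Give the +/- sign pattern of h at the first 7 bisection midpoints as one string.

+--++--

h(1) = 1 > 0, so the root lies in [1, 2]
h(1.5) = -1.75 < 0, so the root lies in [1, 1.5]
h(1.25) = -0.3125 < 0, so the root lies in [1, 1.25]
h(1.125) = 0.3594 > 0, so the root lies in [1.125, 1.25]
h(1.1875) = 0.0273 > 0, so the root lies in [1.1875, 1.25]
h(1.21875) = -0.1416 < 0, so the root lies in [1.1875, 1.21875]
h(1.203125) = -0.0569 < 0, so the root lies in [1.1875, 1.203125]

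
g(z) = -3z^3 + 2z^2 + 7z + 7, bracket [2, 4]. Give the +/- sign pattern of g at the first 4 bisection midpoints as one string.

---+

z = 3 gives g = -35, negative; keep [2, 3]
z = 2.5 gives g = -9.875, negative; keep [2, 2.5]
z = 2.25 gives g = -1.296875, negative; keep [2, 2.25]
z = 2.125 gives g = 2.1191, positive; keep [2.125, 2.25]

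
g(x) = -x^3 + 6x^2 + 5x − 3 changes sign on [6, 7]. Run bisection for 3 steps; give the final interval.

x = 6.5 gives g = 8.375, positive; keep [6.5, 7]
x = 6.75 gives g = -3.421875, negative; keep [6.5, 6.75]
x = 6.625 gives g = 2.693359, positive; keep [6.625, 6.75]

[6.625, 6.75]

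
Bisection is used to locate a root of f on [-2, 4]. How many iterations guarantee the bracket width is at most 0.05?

7

Width after n steps is 6/2^n. Need 2^n ≥ 6/0.05 = 120.
2^6 = 64 < 120 ≤ 2^7 = 128, so n = 7.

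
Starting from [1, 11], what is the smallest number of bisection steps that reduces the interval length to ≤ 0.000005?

21

Width after n steps is 10/2^n. Need 2^n ≥ 10/0.000005 = 2000000.
2^20 = 1048576 < 2000000 ≤ 2^21 = 2097152, so n = 21.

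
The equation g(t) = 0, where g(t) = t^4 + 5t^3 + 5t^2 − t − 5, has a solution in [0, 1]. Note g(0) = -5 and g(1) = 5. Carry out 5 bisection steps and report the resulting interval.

m = 0.5, g(m) = -3.5625 (−); new bracket [0.5, 1]
m = 0.75, g(m) = -0.511719 (−); new bracket [0.75, 1]
m = 0.875, g(m) = 1.888916 (+); new bracket [0.75, 0.875]
m = 0.8125, g(m) = 0.606 (+); new bracket [0.75, 0.8125]
m = 0.78125, g(m) = 0.0272 (+); new bracket [0.75, 0.78125]

[0.75, 0.78125]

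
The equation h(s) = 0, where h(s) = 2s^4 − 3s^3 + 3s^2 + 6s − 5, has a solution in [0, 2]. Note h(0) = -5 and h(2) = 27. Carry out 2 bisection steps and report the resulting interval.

[0.5, 1]

s = 1 gives h = 3, positive; keep [0, 1]
s = 0.5 gives h = -1.5, negative; keep [0.5, 1]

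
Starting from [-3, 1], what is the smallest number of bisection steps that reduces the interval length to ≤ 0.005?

Width after n steps is 4/2^n. Need 2^n ≥ 4/0.005 = 800.
2^9 = 512 < 800 ≤ 2^10 = 1024, so n = 10.

10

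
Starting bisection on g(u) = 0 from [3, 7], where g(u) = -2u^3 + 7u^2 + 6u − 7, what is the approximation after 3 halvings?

midpoint 5: g = -52 < 0 → [3, 5]
midpoint 4: g = 1 > 0 → [4, 5]
midpoint 4.5: g = -20.5 < 0 → [4, 4.5]

4.5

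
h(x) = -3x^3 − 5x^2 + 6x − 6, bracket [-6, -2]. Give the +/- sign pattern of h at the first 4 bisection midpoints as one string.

midpoint -4: h = 82 > 0 → [-4, -2]
midpoint -3: h = 12 > 0 → [-3, -2]
midpoint -2.5: h = -5.375 < 0 → [-3, -2.5]
midpoint -2.75: h = 2.0781 > 0 → [-2.75, -2.5]

++-+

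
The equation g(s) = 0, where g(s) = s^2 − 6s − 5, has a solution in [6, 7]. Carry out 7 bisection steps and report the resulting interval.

[6.734375, 6.7421875]

g(6.5) = -1.75 < 0, so the root lies in [6.5, 7]
g(6.75) = 0.0625 > 0, so the root lies in [6.5, 6.75]
g(6.625) = -0.859375 < 0, so the root lies in [6.625, 6.75]
g(6.6875) = -0.4023 < 0, so the root lies in [6.6875, 6.75]
g(6.71875) = -0.1709 < 0, so the root lies in [6.71875, 6.75]
g(6.734375) = -0.0544 < 0, so the root lies in [6.734375, 6.75]
g(6.7421875) = 0.004 > 0, so the root lies in [6.734375, 6.7421875]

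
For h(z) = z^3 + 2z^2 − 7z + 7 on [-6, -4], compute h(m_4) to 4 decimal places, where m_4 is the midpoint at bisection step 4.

-0.2832

z = -5 gives h = -33, negative; keep [-5, -4]
z = -4.5 gives h = -12.125, negative; keep [-4.5, -4]
z = -4.25 gives h = -3.890625, negative; keep [-4.25, -4]
z = -4.125 gives h = -0.2832, negative; keep [-4.125, -4]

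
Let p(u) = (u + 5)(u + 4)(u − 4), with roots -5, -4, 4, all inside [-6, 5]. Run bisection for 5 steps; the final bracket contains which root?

m = -0.5, p(m) = -70.875 (−); new bracket [-0.5, 5]
m = 2.25, p(m) = -79.296875 (−); new bracket [2.25, 5]
m = 3.625, p(m) = -24.662109 (−); new bracket [3.625, 5]
m = 4.3125, p(m) = 24.1907 (+); new bracket [3.625, 4.3125]
m = 3.96875, p(m) = -2.2334 (−); new bracket [3.96875, 4.3125]

4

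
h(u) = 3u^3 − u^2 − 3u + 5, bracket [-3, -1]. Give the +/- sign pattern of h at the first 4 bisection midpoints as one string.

h(-2) = -17 < 0, so the root lies in [-2, -1]
h(-1.5) = -2.875 < 0, so the root lies in [-1.5, -1]
h(-1.25) = 1.328125 > 0, so the root lies in [-1.5, -1.25]
h(-1.375) = -0.5645 < 0, so the root lies in [-1.375, -1.25]

--+-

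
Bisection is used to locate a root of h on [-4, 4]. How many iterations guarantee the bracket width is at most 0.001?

Width after n steps is 8/2^n. Need 2^n ≥ 8/0.001 = 8000.
2^12 = 4096 < 8000 ≤ 2^13 = 8192, so n = 13.

13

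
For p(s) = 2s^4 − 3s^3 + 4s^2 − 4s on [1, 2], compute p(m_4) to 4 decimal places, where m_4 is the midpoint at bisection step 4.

-0.1560

midpoint 1.5: p = 3 > 0 → [1, 1.5]
midpoint 1.25: p = 0.273438 > 0 → [1, 1.25]
midpoint 1.125: p = -0.505371 < 0 → [1.125, 1.25]
midpoint 1.1875: p = -0.156 < 0 → [1.1875, 1.25]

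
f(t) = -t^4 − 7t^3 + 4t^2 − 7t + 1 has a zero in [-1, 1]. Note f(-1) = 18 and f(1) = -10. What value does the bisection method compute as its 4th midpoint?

m = 0, f(m) = 1 (+); new bracket [0, 1]
m = 0.5, f(m) = -2.4375 (−); new bracket [0, 0.5]
m = 0.25, f(m) = -0.613281 (−); new bracket [0, 0.25]
m = 0.125, f(m) = 0.1736 (+); new bracket [0.125, 0.25]

0.125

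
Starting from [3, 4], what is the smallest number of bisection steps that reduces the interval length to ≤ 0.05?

Width after n steps is 1/2^n. Need 2^n ≥ 1/0.05 = 20.
2^4 = 16 < 20 ≤ 2^5 = 32, so n = 5.

5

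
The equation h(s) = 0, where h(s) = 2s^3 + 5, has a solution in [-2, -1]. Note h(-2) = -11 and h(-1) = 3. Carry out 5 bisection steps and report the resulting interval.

[-1.375, -1.34375]

midpoint -1.5: h = -1.75 < 0 → [-1.5, -1]
midpoint -1.25: h = 1.09375 > 0 → [-1.5, -1.25]
midpoint -1.375: h = -0.199219 < 0 → [-1.375, -1.25]
midpoint -1.3125: h = 0.478 > 0 → [-1.375, -1.3125]
midpoint -1.34375: h = 0.1473 > 0 → [-1.375, -1.34375]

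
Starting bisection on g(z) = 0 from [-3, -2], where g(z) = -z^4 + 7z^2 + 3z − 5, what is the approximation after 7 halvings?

-2.1171875

g(-2.5) = -7.8125 < 0, so the root lies in [-2.5, -2]
g(-2.25) = -1.941406 < 0, so the root lies in [-2.25, -2]
g(-2.125) = -0.156494 < 0, so the root lies in [-2.125, -2]
g(-2.0625) = 0.4941 > 0, so the root lies in [-2.125, -2.0625]
g(-2.09375) = 0.1877 > 0, so the root lies in [-2.125, -2.09375]
g(-2.109375) = 0.0204 > 0, so the root lies in [-2.125, -2.109375]
g(-2.1171875) = -0.0668 < 0, so the root lies in [-2.1171875, -2.109375]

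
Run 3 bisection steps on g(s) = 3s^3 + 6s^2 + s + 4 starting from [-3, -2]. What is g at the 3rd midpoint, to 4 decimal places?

0.1816

s = -2.5 gives g = -7.875, negative; keep [-2.5, -2]
s = -2.25 gives g = -2.046875, negative; keep [-2.25, -2]
s = -2.125 gives g = 0.181641, positive; keep [-2.25, -2.125]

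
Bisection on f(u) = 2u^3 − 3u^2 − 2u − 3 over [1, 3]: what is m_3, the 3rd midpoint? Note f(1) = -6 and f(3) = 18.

2.25

f(2) = -3 < 0, so the root lies in [2, 3]
f(2.5) = 4.5 > 0, so the root lies in [2, 2.5]
f(2.25) = 0.09375 > 0, so the root lies in [2, 2.25]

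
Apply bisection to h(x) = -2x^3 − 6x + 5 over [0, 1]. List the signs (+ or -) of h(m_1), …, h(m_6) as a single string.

h(0.5) = 1.75 > 0, so the root lies in [0.5, 1]
h(0.75) = -0.34375 < 0, so the root lies in [0.5, 0.75]
h(0.625) = 0.761719 > 0, so the root lies in [0.625, 0.75]
h(0.6875) = 0.2251 > 0, so the root lies in [0.6875, 0.75]
h(0.71875) = -0.0551 < 0, so the root lies in [0.6875, 0.71875]
h(0.703125) = 0.086 > 0, so the root lies in [0.703125, 0.71875]

+-++-+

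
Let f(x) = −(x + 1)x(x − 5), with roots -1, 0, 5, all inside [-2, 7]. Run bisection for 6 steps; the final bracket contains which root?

x = 2.5 gives f = 21.875, positive; keep [2.5, 7]
x = 4.75 gives f = 6.828125, positive; keep [4.75, 7]
x = 5.875 gives f = -35.341797, negative; keep [4.75, 5.875]
x = 5.3125 gives f = -10.4797, negative; keep [4.75, 5.3125]
x = 5.03125 gives f = -0.9483, negative; keep [4.75, 5.03125]
x = 4.890625 gives f = 3.151, positive; keep [4.890625, 5.03125]

5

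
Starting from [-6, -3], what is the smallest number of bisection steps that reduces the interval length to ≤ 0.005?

Width after n steps is 3/2^n. Need 2^n ≥ 3/0.005 = 600.
2^9 = 512 < 600 ≤ 2^10 = 1024, so n = 10.

10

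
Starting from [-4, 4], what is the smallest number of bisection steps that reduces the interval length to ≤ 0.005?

11

Width after n steps is 8/2^n. Need 2^n ≥ 8/0.005 = 1600.
2^10 = 1024 < 1600 ≤ 2^11 = 2048, so n = 11.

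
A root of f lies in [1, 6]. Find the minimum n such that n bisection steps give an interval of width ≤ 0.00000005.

27

Width after n steps is 5/2^n. Need 2^n ≥ 5/0.00000005 = 100000000.
2^26 = 67108864 < 100000000 ≤ 2^27 = 134217728, so n = 27.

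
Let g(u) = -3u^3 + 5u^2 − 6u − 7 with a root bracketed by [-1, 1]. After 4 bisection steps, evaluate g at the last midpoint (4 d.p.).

midpoint 0: g = -7 < 0 → [-1, 0]
midpoint -0.5: g = -2.375 < 0 → [-1, -0.5]
midpoint -0.75: g = 1.578125 > 0 → [-0.75, -0.5]
midpoint -0.625: g = -0.5645 < 0 → [-0.75, -0.625]

-0.5645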